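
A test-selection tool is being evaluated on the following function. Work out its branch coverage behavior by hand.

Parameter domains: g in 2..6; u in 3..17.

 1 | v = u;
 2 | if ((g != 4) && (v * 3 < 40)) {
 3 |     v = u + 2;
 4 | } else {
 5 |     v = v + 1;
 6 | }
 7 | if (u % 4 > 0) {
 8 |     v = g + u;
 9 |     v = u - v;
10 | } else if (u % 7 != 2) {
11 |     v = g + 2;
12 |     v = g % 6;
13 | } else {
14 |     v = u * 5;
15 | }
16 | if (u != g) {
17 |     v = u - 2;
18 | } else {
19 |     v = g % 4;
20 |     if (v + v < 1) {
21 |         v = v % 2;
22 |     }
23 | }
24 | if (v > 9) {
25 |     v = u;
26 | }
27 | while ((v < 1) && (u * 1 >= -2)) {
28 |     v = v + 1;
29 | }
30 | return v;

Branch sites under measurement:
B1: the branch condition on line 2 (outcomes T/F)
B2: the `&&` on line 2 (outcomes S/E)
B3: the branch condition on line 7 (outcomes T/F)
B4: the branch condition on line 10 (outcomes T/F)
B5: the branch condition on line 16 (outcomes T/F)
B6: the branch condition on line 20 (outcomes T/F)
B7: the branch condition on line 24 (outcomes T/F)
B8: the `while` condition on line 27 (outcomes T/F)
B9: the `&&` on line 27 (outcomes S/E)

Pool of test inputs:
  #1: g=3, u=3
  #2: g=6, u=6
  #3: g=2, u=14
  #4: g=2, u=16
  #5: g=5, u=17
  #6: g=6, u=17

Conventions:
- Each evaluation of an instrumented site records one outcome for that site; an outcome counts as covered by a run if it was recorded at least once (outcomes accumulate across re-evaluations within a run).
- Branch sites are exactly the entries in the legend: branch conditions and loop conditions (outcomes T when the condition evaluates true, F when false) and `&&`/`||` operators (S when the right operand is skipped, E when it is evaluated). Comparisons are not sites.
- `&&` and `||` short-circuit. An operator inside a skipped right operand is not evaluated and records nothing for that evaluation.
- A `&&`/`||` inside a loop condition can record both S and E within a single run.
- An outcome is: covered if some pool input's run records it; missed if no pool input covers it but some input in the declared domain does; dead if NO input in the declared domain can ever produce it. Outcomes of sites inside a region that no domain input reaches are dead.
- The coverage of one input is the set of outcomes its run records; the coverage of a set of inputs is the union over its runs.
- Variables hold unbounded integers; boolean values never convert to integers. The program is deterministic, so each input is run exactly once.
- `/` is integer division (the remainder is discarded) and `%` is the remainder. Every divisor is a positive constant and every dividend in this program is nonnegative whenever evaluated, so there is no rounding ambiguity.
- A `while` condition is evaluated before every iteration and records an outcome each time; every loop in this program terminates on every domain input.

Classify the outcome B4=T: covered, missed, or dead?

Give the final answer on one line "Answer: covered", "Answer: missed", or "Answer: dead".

no pool input records B4=T
but domain input (g=2, u=4) does record it -> reachable, so missed

Answer: missed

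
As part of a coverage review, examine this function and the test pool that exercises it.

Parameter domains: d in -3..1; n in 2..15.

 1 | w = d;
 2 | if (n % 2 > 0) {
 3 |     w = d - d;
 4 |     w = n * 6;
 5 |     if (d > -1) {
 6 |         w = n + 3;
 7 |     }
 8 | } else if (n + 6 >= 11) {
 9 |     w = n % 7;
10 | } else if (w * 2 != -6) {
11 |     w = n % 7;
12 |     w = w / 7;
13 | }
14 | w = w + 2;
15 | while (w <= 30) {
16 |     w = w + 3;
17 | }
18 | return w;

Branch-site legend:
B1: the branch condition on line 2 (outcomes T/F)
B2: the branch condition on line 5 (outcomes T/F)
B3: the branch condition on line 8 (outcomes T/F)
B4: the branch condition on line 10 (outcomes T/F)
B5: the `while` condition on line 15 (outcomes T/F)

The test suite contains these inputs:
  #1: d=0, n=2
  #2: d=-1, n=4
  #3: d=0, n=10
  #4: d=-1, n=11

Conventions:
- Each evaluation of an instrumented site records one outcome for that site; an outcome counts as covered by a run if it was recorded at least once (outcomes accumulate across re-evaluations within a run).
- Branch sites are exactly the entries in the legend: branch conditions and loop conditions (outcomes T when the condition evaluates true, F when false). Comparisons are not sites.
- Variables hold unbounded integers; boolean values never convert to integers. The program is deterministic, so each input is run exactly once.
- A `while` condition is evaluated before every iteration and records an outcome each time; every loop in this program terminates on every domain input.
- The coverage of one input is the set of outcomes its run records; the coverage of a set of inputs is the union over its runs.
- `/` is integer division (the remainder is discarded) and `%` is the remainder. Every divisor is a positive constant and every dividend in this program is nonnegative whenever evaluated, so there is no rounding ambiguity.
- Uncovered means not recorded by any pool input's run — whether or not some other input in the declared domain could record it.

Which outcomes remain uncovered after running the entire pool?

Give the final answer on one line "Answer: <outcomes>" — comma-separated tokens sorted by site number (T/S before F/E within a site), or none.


#1 (d=0, n=2) -> B1->F, B3->F, B4->T, B5->T, B5->T, B5->T, B5->T, B5->T, B5->T, B5->T, B5->T, B5->T, B5->T, B5->F; covered: B1=F, B3=F, B4=T, B5=T, B5=F
#2 (d=-1, n=4) -> B1->F, B3->F, B4->T, B5->T, B5->T, B5->T, B5->T, B5->T, B5->T, B5->T, B5->T, B5->T, B5->T, B5->F; covered: B1=F, B3=F, B4=T, B5=T, B5=F
#3 (d=0, n=10) -> B1->F, B3->T, B5->T, B5->T, B5->T, B5->T, B5->T, B5->T, B5->T, B5->T, B5->T, B5->F; covered: B1=F, B3=T, B5=T, B5=F
#4 (d=-1, n=11) -> B1->T, B2->F, B5->F; covered: B1=T, B2=F, B5=F
union over the pool: B1=T, B1=F, B2=F, B3=T, B3=F, B4=T, B5=T, B5=F
uncovered (2 of 10): B2=T, B4=F
Answer: B2=T, B4=F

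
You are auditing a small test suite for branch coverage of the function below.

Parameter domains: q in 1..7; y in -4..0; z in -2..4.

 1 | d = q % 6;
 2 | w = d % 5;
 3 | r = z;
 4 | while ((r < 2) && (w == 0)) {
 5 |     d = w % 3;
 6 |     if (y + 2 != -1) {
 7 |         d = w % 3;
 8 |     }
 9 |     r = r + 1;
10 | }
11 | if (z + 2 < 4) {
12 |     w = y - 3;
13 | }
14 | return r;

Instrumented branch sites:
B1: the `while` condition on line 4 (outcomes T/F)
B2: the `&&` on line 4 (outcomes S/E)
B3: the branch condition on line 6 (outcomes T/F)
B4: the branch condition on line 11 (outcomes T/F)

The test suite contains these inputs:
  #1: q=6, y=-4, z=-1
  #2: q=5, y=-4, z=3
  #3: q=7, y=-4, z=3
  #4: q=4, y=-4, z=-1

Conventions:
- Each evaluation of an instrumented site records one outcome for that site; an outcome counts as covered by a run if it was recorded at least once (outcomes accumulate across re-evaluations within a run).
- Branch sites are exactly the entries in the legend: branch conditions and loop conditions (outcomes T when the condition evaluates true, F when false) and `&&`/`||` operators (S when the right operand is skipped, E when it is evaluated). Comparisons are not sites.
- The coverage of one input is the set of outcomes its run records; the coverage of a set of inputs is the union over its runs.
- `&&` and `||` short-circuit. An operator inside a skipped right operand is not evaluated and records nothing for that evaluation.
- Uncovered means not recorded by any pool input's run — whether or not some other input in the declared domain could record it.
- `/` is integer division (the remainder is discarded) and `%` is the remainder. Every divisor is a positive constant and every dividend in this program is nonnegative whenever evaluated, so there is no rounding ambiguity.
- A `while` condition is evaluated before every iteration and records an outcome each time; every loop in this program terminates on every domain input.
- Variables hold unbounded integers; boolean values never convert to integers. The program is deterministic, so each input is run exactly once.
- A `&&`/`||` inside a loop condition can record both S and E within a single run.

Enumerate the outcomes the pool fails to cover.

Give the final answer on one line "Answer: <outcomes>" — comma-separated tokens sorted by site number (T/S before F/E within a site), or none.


test 1 (q=6, y=-4, z=-1) fires B2->E, B1->T, B3->T, B2->E, B1->T, B3->T, B2->E, B1->T, B3->T, B2->S, B1->F, B4->T; hits B1=T, B1=F, B2=S, B2=E, B3=T, B4=T
test 2 (q=5, y=-4, z=3) fires B2->S, B1->F, B4->F; hits B1=F, B2=S, B4=F
test 3 (q=7, y=-4, z=3) fires B2->S, B1->F, B4->F; hits B1=F, B2=S, B4=F
test 4 (q=4, y=-4, z=-1) fires B2->E, B1->F, B4->T; hits B1=F, B2=E, B4=T
union over the pool: B1=T, B1=F, B2=S, B2=E, B3=T, B4=T, B4=F
uncovered (1 of 8): B3=F
Answer: B3=F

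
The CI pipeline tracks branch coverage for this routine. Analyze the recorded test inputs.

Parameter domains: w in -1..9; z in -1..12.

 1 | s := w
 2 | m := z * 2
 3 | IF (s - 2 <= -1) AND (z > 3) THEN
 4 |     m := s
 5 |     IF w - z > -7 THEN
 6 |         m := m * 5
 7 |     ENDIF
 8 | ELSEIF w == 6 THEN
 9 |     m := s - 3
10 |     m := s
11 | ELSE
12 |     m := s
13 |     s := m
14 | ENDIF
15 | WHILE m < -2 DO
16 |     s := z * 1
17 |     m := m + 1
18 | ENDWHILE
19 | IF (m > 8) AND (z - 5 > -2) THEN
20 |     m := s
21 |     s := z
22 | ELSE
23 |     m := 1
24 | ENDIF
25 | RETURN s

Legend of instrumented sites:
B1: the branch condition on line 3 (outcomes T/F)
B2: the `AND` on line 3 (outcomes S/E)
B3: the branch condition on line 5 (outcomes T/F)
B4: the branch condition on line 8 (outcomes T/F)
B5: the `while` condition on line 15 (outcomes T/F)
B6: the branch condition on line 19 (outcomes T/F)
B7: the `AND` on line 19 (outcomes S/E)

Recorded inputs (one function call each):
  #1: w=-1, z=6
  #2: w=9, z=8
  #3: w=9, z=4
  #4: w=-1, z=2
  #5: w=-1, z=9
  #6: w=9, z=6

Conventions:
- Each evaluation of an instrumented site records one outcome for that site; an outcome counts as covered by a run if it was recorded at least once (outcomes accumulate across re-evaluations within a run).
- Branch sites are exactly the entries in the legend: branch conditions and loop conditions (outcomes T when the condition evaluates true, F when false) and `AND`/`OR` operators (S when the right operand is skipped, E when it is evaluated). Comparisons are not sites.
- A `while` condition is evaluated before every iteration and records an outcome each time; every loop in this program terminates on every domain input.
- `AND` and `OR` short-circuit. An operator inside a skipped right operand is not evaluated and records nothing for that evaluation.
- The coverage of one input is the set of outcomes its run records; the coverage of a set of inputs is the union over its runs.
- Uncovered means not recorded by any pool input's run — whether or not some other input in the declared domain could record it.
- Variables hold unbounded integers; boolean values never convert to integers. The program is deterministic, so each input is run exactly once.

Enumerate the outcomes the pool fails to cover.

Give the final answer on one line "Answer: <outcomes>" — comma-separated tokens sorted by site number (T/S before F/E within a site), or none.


run #1 (w=-1, z=6) runs B2->E, B1->T, B3->F, B5->F, B7->S, B6->F; records B1=T, B2=E, B3=F, B5=F, B6=F, B7=S
run #2 (w=9, z=8) runs B2->S, B1->F, B4->F, B5->F, B7->E, B6->T; records B1=F, B2=S, B4=F, B5=F, B6=T, B7=E
run #3 (w=9, z=4) runs B2->S, B1->F, B4->F, B5->F, B7->E, B6->T; records B1=F, B2=S, B4=F, B5=F, B6=T, B7=E
run #4 (w=-1, z=2) runs B2->E, B1->F, B4->F, B5->F, B7->S, B6->F; records B1=F, B2=E, B4=F, B5=F, B6=F, B7=S
run #5 (w=-1, z=9) runs B2->E, B1->T, B3->F, B5->F, B7->S, B6->F; records B1=T, B2=E, B3=F, B5=F, B6=F, B7=S
run #6 (w=9, z=6) runs B2->S, B1->F, B4->F, B5->F, B7->E, B6->T; records B1=F, B2=S, B4=F, B5=F, B6=T, B7=E
union over the pool: B1=T, B1=F, B2=S, B2=E, B3=F, B4=F, B5=F, B6=T, B6=F, B7=S, B7=E
uncovered (3 of 14): B3=T, B4=T, B5=T
Answer: B3=T, B4=T, B5=T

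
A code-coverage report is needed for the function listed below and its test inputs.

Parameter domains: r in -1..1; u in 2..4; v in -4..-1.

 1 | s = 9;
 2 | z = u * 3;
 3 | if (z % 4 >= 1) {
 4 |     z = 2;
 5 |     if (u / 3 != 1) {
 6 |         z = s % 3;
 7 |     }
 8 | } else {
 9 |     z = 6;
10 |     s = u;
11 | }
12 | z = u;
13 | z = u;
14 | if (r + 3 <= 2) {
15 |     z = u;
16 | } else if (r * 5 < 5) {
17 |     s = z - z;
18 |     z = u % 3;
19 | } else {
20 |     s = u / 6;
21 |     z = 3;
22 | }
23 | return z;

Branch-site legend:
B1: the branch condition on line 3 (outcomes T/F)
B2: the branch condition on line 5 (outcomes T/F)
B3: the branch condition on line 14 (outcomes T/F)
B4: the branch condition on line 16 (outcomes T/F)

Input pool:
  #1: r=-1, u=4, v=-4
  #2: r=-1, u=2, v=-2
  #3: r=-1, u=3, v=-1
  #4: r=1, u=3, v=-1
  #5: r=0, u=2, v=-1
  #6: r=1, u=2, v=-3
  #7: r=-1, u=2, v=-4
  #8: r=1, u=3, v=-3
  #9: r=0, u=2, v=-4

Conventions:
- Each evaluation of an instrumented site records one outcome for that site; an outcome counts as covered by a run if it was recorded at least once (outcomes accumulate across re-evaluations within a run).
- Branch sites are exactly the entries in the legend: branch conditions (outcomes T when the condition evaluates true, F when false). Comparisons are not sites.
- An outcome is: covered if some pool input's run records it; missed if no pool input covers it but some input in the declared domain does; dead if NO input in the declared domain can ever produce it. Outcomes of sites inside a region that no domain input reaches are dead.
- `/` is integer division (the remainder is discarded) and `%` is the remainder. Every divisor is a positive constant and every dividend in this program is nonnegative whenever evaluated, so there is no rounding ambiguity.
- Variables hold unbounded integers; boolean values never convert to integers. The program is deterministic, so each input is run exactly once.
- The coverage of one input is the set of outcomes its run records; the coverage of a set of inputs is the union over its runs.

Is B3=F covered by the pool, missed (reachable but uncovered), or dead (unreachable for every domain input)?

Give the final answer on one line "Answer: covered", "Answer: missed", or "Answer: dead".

B3=F is recorded by pool input(s) 4, 5, 6, 8, 9 -> covered

Answer: covered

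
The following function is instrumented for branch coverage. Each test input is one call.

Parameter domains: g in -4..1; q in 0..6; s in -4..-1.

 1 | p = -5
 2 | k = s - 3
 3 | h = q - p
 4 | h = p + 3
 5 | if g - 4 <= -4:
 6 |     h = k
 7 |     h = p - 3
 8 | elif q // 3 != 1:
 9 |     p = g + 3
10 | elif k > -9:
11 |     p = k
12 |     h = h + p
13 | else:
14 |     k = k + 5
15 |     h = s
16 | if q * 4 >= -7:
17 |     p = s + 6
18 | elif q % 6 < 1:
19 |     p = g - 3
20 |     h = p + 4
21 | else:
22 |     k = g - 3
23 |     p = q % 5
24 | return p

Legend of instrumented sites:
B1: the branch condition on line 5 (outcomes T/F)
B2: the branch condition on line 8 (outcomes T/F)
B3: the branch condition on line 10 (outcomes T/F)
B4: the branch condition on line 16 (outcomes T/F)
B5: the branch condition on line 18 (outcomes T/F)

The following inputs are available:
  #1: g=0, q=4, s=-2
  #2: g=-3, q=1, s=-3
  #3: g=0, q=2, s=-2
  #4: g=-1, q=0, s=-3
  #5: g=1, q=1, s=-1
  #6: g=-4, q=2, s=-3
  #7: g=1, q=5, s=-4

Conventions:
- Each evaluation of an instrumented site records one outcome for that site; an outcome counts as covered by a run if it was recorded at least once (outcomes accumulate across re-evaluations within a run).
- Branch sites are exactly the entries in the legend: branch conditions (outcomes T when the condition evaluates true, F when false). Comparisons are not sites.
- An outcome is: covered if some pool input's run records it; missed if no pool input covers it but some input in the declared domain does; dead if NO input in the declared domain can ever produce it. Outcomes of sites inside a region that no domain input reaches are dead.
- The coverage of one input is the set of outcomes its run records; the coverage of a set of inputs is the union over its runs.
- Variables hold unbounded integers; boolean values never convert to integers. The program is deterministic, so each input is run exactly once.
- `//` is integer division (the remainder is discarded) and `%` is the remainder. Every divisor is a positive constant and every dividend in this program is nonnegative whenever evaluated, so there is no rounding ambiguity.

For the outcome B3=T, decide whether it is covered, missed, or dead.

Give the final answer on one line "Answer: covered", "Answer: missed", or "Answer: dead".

B3=T is recorded by pool input(s) 7 -> covered

Answer: covered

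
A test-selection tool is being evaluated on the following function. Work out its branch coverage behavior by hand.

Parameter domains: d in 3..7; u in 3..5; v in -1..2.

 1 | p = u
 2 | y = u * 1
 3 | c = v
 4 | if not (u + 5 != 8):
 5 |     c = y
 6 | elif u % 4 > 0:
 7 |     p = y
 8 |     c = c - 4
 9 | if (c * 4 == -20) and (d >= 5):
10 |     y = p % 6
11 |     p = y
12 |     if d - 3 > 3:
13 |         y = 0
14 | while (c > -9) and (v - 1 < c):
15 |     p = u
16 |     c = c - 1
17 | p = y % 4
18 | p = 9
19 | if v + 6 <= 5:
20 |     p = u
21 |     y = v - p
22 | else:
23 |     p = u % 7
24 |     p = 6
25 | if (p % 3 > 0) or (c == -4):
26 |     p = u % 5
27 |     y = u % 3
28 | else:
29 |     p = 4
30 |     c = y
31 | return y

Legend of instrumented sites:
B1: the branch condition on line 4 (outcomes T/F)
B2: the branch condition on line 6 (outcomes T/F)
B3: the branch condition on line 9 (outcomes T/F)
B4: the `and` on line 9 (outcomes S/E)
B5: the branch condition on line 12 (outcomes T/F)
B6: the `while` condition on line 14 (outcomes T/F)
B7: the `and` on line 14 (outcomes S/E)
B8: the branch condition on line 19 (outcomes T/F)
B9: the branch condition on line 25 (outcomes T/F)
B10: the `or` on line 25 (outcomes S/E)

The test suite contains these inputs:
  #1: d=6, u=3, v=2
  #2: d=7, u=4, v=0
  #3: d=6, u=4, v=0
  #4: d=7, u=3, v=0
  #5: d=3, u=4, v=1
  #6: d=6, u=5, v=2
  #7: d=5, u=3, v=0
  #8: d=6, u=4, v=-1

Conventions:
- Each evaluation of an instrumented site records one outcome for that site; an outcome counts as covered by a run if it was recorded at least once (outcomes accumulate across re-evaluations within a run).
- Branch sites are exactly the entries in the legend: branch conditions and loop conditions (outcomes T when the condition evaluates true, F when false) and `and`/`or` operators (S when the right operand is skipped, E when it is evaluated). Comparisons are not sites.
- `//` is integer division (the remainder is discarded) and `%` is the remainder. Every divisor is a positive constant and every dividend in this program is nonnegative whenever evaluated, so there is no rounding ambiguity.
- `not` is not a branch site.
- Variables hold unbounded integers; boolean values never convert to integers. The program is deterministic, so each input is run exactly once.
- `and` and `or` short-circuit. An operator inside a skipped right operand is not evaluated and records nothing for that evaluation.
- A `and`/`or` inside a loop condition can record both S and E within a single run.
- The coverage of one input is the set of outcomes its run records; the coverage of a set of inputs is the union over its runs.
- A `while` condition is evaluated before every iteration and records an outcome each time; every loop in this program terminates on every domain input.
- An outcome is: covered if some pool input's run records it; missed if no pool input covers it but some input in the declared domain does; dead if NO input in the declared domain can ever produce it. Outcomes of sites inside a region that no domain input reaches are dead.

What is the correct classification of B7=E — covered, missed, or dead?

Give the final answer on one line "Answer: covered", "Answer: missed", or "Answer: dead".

B7=E is recorded by pool input(s) 1, 2, 3, 4, 5, 6, 7, 8 -> covered

Answer: covered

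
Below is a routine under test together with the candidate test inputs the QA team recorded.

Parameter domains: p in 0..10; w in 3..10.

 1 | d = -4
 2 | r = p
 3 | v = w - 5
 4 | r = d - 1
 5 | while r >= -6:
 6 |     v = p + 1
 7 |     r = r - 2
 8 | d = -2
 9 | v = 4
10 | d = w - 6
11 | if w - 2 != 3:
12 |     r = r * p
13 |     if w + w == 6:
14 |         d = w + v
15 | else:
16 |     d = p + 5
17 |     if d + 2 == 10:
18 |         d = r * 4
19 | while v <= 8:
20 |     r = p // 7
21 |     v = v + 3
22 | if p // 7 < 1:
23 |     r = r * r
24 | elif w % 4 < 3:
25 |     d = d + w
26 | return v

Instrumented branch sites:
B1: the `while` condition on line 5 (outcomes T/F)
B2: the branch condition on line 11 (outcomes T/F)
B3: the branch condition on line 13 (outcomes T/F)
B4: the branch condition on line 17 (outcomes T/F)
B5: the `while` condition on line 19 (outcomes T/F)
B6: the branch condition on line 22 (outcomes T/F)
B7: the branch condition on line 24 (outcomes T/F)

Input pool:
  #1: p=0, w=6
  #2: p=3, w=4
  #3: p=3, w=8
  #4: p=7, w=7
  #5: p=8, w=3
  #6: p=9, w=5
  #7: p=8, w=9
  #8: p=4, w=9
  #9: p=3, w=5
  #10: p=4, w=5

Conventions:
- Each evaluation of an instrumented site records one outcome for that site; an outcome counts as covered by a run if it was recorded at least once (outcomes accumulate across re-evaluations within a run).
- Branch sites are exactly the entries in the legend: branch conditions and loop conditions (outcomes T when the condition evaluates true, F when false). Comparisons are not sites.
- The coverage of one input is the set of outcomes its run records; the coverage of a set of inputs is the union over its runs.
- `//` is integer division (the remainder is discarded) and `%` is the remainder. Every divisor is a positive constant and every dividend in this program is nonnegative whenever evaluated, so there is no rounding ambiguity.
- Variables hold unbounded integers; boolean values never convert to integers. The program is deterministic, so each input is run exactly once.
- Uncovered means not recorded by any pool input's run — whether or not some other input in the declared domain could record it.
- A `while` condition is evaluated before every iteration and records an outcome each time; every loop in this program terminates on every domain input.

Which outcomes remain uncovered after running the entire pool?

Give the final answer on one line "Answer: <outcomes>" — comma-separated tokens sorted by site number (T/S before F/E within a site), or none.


input #1, p=0, w=6: events B1->T, B1->F, B2->T, B3->F, B5->T, B5->T, B5->F, B6->T; outcomes B1=T, B1=F, B2=T, B3=F, B5=T, B5=F, B6=T
input #2, p=3, w=4: events B1->T, B1->F, B2->T, B3->F, B5->T, B5->T, B5->F, B6->T; outcomes B1=T, B1=F, B2=T, B3=F, B5=T, B5=F, B6=T
input #3, p=3, w=8: events B1->T, B1->F, B2->T, B3->F, B5->T, B5->T, B5->F, B6->T; outcomes B1=T, B1=F, B2=T, B3=F, B5=T, B5=F, B6=T
input #4, p=7, w=7: events B1->T, B1->F, B2->T, B3->F, B5->T, B5->T, B5->F, B6->F, B7->F; outcomes B1=T, B1=F, B2=T, B3=F, B5=T, B5=F, B6=F, B7=F
input #5, p=8, w=3: events B1->T, B1->F, B2->T, B3->T, B5->T, B5->T, B5->F, B6->F, B7->F; outcomes B1=T, B1=F, B2=T, B3=T, B5=T, B5=F, B6=F, B7=F
input #6, p=9, w=5: events B1->T, B1->F, B2->F, B4->F, B5->T, B5->T, B5->F, B6->F, B7->T; outcomes B1=T, B1=F, B2=F, B4=F, B5=T, B5=F, B6=F, B7=T
input #7, p=8, w=9: events B1->T, B1->F, B2->T, B3->F, B5->T, B5->T, B5->F, B6->F, B7->T; outcomes B1=T, B1=F, B2=T, B3=F, B5=T, B5=F, B6=F, B7=T
input #8, p=4, w=9: events B1->T, B1->F, B2->T, B3->F, B5->T, B5->T, B5->F, B6->T; outcomes B1=T, B1=F, B2=T, B3=F, B5=T, B5=F, B6=T
input #9, p=3, w=5: events B1->T, B1->F, B2->F, B4->T, B5->T, B5->T, B5->F, B6->T; outcomes B1=T, B1=F, B2=F, B4=T, B5=T, B5=F, B6=T
input #10, p=4, w=5: events B1->T, B1->F, B2->F, B4->F, B5->T, B5->T, B5->F, B6->T; outcomes B1=T, B1=F, B2=F, B4=F, B5=T, B5=F, B6=T
union over the pool: B1=T, B1=F, B2=T, B2=F, B3=T, B3=F, B4=T, B4=F, B5=T, B5=F, B6=T, B6=F, B7=T, B7=F
uncovered (0 of 14): none
Answer: none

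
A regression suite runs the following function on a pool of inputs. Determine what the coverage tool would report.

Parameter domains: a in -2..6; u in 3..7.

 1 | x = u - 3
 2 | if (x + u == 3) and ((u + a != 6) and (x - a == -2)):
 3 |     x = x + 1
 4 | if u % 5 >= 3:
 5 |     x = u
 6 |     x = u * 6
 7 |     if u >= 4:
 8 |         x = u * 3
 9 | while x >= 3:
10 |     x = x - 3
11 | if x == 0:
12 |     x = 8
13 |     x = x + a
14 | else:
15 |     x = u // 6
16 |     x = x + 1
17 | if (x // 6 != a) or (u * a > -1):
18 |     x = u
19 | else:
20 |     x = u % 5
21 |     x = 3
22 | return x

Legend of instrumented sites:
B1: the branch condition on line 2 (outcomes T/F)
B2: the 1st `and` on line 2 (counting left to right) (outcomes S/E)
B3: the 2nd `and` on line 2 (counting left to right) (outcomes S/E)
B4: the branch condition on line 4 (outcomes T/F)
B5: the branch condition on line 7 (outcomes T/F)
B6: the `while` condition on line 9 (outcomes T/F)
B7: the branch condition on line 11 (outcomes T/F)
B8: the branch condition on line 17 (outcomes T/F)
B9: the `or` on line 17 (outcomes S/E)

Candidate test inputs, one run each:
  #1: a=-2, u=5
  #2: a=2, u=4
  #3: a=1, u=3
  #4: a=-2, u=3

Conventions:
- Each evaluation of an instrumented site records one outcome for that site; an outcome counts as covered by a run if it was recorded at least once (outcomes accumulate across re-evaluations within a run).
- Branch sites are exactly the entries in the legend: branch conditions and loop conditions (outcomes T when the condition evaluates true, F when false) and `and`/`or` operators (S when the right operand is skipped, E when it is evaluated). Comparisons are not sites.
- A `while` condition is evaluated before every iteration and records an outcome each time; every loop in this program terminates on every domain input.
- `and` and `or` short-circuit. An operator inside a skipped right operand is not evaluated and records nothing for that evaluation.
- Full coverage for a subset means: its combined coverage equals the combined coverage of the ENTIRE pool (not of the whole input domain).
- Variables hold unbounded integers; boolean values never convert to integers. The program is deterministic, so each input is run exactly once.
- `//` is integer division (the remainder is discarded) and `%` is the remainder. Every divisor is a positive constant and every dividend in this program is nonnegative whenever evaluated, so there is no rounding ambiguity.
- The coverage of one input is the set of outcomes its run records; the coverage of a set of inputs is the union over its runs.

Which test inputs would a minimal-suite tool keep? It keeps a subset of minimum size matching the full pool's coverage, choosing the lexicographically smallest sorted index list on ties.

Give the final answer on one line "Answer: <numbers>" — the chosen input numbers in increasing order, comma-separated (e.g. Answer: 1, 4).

test 1 (a=-2, u=5) fires B2->S, B1->F, B4->F, B6->F, B7->F, B9->S, B8->T; hits B1=F, B2=S, B4=F, B6=F, B7=F, B8=T, B9=S
test 2 (a=2, u=4) fires B2->S, B1->F, B4->T, B5->T, B6->T, B6->T, B6->T, B6->T, B6->F, B7->T, B9->S, B8->T; hits B1=F, B2=S, B4=T, B5=T, B6=T, B6=F, B7=T, B8=T, B9=S
test 3 (a=1, u=3) fires B2->E, B3->E, B1->F, B4->T, B5->F, B6->T, B6->T, B6->T, B6->T, B6->T, B6->T, B6->F, B7->T, B9->E, ...; hits B1=F, B2=E, B3=E, B4=T, B5=F, B6=T, B6=F, B7=T, B8=T, B9=E
test 4 (a=-2, u=3) fires B2->E, B3->E, B1->F, B4->T, B5->F, B6->T, B6->T, B6->T, B6->T, B6->T, B6->T, B6->F, B7->T, B9->S, ...; hits B1=F, B2=E, B3=E, B4=T, B5=F, B6=T, B6=F, B7=T, B8=T, B9=S
together the pool reaches 15 outcomes: B1=F, B2=S, B2=E, B3=E, B4=T, B4=F, B5=T, B5=F, B6=T, B6=F, B7=T, B7=F, B8=T, B9=S, B9=E
no size-1 subset reaches all 15 outcomes (best union: 10/15)
no size-2 subset reaches all 15 outcomes (best union: 14/15)
inputs {1, 2, 3} (size 3) cover everything; no size-3 subset with a lexicographically smaller index list covers all 15

Answer: 1, 2, 3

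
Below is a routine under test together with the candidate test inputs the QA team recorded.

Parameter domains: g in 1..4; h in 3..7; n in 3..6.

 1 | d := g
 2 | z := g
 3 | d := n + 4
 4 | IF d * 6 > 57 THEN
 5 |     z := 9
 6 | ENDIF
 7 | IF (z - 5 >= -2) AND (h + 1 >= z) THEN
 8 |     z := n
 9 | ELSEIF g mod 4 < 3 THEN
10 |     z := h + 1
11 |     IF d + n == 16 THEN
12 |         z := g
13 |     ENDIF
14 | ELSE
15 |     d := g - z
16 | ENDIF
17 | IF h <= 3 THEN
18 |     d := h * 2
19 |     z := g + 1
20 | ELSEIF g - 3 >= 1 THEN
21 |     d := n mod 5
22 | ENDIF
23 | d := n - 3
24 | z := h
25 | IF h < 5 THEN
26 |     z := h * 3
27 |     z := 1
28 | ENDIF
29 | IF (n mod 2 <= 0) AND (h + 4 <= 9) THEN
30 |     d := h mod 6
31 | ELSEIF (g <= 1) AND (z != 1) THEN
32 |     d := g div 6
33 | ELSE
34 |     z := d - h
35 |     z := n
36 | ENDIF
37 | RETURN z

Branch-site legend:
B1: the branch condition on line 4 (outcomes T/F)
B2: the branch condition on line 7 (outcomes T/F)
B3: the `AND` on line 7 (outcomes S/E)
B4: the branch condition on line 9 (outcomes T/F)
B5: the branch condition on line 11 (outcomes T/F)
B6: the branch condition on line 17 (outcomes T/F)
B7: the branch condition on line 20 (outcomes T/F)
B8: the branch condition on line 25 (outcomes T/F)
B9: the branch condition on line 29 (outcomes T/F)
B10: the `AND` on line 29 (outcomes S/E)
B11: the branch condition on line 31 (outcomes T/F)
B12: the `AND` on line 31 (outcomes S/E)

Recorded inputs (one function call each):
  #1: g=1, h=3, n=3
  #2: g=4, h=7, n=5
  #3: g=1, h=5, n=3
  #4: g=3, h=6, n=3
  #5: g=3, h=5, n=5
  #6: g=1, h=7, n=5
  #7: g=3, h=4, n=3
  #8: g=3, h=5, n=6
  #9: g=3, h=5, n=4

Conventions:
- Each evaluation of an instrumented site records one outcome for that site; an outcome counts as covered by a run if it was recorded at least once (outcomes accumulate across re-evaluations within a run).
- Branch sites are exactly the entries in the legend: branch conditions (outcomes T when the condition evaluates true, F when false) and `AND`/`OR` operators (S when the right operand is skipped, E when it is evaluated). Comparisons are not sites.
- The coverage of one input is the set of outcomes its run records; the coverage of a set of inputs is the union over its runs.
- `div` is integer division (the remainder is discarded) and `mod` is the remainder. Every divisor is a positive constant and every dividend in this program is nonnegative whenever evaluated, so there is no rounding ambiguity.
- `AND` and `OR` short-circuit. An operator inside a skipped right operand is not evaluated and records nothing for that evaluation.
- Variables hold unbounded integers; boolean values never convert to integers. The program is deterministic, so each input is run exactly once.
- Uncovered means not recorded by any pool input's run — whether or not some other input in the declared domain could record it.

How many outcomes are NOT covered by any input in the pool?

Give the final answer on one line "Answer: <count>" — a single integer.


test 1 (g=1, h=3, n=3) fires B1->F, B3->S, B2->F, B4->T, B5->F, B6->T, B8->T, B10->S, B9->F, B12->E, B11->F; hits B1=F, B2=F, B3=S, B4=T, B5=F, B6=T, B8=T, B9=F, B10=S, B11=F, B12=E
test 2 (g=4, h=7, n=5) fires B1->F, B3->E, B2->T, B6->F, B7->T, B8->F, B10->S, B9->F, B12->S, B11->F; hits B1=F, B2=T, B3=E, B6=F, B7=T, B8=F, B9=F, B10=S, B11=F, B12=S
test 3 (g=1, h=5, n=3) fires B1->F, B3->S, B2->F, B4->T, B5->F, B6->F, B7->F, B8->F, B10->S, B9->F, B12->E, B11->T; hits B1=F, B2=F, B3=S, B4=T, B5=F, B6=F, B7=F, B8=F, B9=F, B10=S, B11=T, B12=E
test 4 (g=3, h=6, n=3) fires B1->F, B3->E, B2->T, B6->F, B7->F, B8->F, B10->S, B9->F, B12->S, B11->F; hits B1=F, B2=T, B3=E, B6=F, B7=F, B8=F, B9=F, B10=S, B11=F, B12=S
test 5 (g=3, h=5, n=5) fires B1->F, B3->E, B2->T, B6->F, B7->F, B8->F, B10->S, B9->F, B12->S, B11->F; hits B1=F, B2=T, B3=E, B6=F, B7=F, B8=F, B9=F, B10=S, B11=F, B12=S
test 6 (g=1, h=7, n=5) fires B1->F, B3->S, B2->F, B4->T, B5->F, B6->F, B7->F, B8->F, B10->S, B9->F, B12->E, B11->T; hits B1=F, B2=F, B3=S, B4=T, B5=F, B6=F, B7=F, B8=F, B9=F, B10=S, B11=T, B12=E
test 7 (g=3, h=4, n=3) fires B1->F, B3->E, B2->T, B6->F, B7->F, B8->T, B10->S, B9->F, B12->S, B11->F; hits B1=F, B2=T, B3=E, B6=F, B7=F, B8=T, B9=F, B10=S, B11=F, B12=S
test 8 (g=3, h=5, n=6) fires B1->T, B3->E, B2->F, B4->F, B6->F, B7->F, B8->F, B10->E, B9->T; hits B1=T, B2=F, B3=E, B4=F, B6=F, B7=F, B8=F, B9=T, B10=E
test 9 (g=3, h=5, n=4) fires B1->F, B3->E, B2->T, B6->F, B7->F, B8->F, B10->E, B9->T; hits B1=F, B2=T, B3=E, B6=F, B7=F, B8=F, B9=T, B10=E
union over the pool: B1=T, B1=F, B2=T, B2=F, B3=S, B3=E, B4=T, B4=F, B5=F, B6=T, B6=F, B7=T, B7=F, B8=T, B8=F, B9=T, B9=F, B10=S, B10=E, B11=T, B11=F, B12=S, B12=E
uncovered (1 of 24): B5=T
Answer: 1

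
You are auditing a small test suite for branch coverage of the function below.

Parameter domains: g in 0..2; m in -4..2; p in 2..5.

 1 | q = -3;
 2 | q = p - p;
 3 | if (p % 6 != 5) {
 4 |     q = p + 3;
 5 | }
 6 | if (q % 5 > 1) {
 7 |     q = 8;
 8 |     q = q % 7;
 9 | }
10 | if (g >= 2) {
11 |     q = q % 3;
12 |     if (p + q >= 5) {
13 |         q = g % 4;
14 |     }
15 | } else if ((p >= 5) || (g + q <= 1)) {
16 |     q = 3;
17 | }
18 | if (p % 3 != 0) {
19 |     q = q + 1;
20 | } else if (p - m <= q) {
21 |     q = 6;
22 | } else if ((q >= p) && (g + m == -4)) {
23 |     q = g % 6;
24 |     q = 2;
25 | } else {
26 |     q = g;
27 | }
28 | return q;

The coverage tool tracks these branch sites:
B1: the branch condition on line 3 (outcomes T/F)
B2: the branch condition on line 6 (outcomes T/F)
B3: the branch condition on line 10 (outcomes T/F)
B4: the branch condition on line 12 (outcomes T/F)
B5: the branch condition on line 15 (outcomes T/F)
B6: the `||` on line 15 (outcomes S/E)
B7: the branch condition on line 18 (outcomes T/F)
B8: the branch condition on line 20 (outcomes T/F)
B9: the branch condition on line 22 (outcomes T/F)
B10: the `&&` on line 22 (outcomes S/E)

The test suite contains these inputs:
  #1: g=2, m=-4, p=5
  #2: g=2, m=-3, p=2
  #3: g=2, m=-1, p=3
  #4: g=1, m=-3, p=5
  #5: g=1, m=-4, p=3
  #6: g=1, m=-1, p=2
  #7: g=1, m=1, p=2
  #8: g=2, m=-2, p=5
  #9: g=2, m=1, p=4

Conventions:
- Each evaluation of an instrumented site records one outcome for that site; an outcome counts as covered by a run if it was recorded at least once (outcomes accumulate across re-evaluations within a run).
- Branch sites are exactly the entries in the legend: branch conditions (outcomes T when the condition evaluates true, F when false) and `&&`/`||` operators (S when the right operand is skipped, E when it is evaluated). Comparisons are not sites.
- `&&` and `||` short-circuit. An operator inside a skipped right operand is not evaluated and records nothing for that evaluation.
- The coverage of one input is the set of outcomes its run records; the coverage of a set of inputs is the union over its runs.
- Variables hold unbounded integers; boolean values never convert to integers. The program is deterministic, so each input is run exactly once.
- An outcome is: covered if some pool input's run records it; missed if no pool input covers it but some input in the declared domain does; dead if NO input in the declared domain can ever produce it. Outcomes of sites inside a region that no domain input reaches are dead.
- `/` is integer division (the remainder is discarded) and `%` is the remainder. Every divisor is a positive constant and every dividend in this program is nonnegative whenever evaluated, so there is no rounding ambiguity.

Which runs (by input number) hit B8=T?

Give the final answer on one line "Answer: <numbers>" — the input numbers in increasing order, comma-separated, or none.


input #1 (g=2, m=-4, p=5): misses B8=T
input #2 (g=2, m=-3, p=2): misses B8=T
input #3 (g=2, m=-1, p=3): misses B8=T
input #4 (g=1, m=-3, p=5): misses B8=T
input #5 (g=1, m=-4, p=3): misses B8=T
input #6 (g=1, m=-1, p=2): misses B8=T
input #7 (g=1, m=1, p=2): misses B8=T
input #8 (g=2, m=-2, p=5): misses B8=T
input #9 (g=2, m=1, p=4): misses B8=T
Answer: none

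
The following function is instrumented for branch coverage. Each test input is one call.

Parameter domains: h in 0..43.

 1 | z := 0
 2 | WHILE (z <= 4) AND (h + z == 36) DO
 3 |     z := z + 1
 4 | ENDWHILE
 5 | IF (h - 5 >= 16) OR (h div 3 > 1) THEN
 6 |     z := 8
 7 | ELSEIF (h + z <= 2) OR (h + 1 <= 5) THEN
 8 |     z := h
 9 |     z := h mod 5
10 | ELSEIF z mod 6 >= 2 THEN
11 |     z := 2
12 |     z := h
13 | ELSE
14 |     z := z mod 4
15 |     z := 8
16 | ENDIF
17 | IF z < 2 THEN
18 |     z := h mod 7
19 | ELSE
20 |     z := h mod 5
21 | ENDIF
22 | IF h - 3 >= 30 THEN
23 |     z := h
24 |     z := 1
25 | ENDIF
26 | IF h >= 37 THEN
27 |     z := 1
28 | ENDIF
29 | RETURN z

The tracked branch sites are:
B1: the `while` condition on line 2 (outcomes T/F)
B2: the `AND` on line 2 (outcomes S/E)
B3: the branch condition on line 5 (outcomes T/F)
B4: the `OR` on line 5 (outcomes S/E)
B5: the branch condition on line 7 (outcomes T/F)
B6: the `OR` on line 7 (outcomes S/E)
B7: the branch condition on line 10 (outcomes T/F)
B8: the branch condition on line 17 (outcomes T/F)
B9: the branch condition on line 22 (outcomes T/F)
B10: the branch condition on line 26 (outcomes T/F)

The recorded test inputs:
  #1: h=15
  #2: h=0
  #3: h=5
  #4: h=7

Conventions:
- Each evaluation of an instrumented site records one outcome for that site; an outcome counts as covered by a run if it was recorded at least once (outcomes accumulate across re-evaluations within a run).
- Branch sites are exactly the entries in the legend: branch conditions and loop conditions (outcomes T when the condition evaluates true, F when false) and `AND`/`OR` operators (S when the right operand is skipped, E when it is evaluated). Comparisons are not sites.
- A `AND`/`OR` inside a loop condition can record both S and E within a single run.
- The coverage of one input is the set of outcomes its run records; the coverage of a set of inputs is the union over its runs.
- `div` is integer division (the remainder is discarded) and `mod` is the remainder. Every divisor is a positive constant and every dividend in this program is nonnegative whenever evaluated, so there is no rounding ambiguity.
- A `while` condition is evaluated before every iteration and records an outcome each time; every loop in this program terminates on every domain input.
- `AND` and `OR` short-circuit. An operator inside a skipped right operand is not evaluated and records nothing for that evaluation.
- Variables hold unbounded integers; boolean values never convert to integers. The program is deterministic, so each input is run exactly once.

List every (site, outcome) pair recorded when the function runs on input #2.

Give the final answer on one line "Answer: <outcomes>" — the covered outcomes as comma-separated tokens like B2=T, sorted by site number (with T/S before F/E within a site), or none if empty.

Running input #2 (h=0), event by event:
  B2->E, B1->F, B4->E, B3->F, B6->S, B5->T, B8->T, B9->F, B10->F
deduplicating events, the covered set is: B1=F, B2=E, B3=F, B4=E, B5=T, B6=S, B8=T, B9=F, B10=F

Answer: B1=F, B2=E, B3=F, B4=E, B5=T, B6=S, B8=T, B9=F, B10=F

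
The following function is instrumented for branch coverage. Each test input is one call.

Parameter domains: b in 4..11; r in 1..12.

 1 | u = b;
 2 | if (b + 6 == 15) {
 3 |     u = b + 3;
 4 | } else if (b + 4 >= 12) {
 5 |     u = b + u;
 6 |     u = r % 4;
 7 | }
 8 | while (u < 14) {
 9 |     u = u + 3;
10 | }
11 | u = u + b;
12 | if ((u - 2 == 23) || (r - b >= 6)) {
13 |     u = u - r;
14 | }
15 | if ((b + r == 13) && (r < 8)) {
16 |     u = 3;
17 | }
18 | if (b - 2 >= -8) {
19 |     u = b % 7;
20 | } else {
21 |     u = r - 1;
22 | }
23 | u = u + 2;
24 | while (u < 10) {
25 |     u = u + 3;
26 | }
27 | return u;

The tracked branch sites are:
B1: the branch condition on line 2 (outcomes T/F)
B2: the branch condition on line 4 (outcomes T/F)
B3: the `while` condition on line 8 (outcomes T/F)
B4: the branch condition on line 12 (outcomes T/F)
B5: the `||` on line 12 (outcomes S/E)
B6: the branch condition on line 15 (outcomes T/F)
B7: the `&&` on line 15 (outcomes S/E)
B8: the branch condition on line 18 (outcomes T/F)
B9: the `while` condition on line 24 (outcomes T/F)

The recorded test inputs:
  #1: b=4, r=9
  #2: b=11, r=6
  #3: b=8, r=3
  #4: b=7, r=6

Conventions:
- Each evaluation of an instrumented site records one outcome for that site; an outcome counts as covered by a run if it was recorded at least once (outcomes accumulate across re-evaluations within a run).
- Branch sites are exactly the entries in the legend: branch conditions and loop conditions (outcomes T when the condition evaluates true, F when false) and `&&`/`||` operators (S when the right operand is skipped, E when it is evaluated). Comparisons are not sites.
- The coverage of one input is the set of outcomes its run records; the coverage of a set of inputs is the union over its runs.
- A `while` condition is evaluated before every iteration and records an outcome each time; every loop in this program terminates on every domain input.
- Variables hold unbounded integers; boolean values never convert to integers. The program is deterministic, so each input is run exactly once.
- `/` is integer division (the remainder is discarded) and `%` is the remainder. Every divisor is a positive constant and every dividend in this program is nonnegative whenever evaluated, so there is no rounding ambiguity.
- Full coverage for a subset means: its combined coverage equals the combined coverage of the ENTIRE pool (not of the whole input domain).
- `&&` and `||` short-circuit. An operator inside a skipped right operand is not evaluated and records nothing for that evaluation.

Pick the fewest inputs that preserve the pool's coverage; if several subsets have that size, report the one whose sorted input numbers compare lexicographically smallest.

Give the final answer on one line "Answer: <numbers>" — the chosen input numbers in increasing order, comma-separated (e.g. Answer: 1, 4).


input #1 (b=4, r=9): events B1->F, B2->F, B3->T, B3->T, B3->T, B3->T, B3->F, B5->E, B4->F, B7->E, B6->F, B8->T, B9->T, B9->T, ...; covers B1=F, B2=F, B3=T, B3=F, B4=F, B5=E, B6=F, B7=E, B8=T, B9=T, B9=F
input #2 (b=11, r=6): events B1->F, B2->T, B3->T, B3->T, B3->T, B3->T, B3->F, B5->S, B4->T, B7->S, B6->F, B8->T, B9->T, B9->T, ...; covers B1=F, B2=T, B3=T, B3=F, B4=T, B5=S, B6=F, B7=S, B8=T, B9=T, B9=F
input #3 (b=8, r=3): events B1->F, B2->T, B3->T, B3->T, B3->T, B3->T, B3->F, B5->E, B4->F, B7->S, B6->F, B8->T, B9->T, B9->T, ...; covers B1=F, B2=T, B3=T, B3=F, B4=F, B5=E, B6=F, B7=S, B8=T, B9=T, B9=F
input #4 (b=7, r=6): events B1->F, B2->F, B3->T, B3->T, B3->T, B3->F, B5->E, B4->F, B7->E, B6->T, B8->T, B9->T, B9->T, B9->T, ...; covers B1=F, B2=F, B3=T, B3=F, B4=F, B5=E, B6=T, B7=E, B8=T, B9=T, B9=F
the full pool covers 16 outcomes: B1=F, B2=T, B2=F, B3=T, B3=F, B4=T, B4=F, B5=S, B5=E, B6=T, B6=F, B7=S, B7=E, B8=T, B9=T, B9=F
checked all size-1 subsets: none covers 16 outcomes (max 11/16)
the canonical winner is {2, 4}: size 2, full 16-outcome coverage, earliest index list among size-2 covers
Answer: 2, 4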